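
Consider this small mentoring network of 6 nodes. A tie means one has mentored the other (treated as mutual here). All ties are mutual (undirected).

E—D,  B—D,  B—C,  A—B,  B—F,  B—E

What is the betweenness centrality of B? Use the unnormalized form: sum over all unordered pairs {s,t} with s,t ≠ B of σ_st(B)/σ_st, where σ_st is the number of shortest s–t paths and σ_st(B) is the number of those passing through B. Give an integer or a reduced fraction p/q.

9

Pairs whose geodesics pass through B — D–C: 1; D–A: 1; D–F: 1; C–A: 1; C–E: 1; C–F: 1; A–E: 1; A–F: 1; E–F: 1.
All other pairs contribute 0.
Summing the contributions gives betweenness(B) = 9.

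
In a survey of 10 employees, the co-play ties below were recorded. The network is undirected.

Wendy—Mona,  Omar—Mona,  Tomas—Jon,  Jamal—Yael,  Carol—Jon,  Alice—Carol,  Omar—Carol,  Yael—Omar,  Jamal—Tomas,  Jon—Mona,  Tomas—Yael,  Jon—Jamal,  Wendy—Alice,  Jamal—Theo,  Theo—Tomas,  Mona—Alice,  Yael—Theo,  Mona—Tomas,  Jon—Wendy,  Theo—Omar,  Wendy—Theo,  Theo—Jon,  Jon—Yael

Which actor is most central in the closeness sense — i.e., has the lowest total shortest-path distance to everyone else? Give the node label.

Jon

Farness (sum of distances to all others) for each node — Alice:17, Carol:15, Jamal:15, Jon:11, Mona:13, Omar:14, Theo:12, Tomas:13, Wendy:14, Yael:14.
The smallest farness is 11, for Jon, so Jon has the highest closeness.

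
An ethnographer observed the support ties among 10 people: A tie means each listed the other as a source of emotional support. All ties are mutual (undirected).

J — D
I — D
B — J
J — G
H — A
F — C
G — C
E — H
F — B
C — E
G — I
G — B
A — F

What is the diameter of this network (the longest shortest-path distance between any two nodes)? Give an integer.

5

Eccentricity of each node (its greatest distance to any other): A:4, B:3, C:3, D:5, E:4, F:3, G:3, H:5, I:4, J:4.
The maximum eccentricity is 5, realized for instance by the pair D–H via D – J – B – F – A – H. So the diameter is 5.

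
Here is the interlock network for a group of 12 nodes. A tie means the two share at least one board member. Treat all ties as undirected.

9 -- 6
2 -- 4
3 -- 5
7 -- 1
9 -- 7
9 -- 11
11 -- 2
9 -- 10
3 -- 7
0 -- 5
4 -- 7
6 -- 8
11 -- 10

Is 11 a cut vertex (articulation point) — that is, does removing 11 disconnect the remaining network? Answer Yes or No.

Even without 11, every remaining node can still reach every other (the residual graph is connected), so 11 is not a cut vertex.

No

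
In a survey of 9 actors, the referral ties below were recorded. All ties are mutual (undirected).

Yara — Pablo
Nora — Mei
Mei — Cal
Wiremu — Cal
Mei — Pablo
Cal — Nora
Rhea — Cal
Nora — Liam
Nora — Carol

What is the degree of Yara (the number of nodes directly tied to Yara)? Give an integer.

Yara is directly tied to Pablo. That is 1 neighbor, so the degree of Yara is 1.

1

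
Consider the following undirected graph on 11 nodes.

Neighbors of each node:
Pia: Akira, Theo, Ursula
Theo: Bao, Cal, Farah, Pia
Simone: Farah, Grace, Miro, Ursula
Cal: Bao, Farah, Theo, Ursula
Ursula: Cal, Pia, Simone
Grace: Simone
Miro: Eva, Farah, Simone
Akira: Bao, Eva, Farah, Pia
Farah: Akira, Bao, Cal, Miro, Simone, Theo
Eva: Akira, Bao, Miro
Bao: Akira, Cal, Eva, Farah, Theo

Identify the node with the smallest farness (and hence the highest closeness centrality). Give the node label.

Farah

Farness (sum of distances to all others) for each node — Akira:17, Bao:16, Cal:17, Eva:19, Farah:14, Grace:25, Miro:18, Pia:19, Simone:16, Theo:17, Ursula:18.
The smallest farness is 14, for Farah, so Farah has the highest closeness.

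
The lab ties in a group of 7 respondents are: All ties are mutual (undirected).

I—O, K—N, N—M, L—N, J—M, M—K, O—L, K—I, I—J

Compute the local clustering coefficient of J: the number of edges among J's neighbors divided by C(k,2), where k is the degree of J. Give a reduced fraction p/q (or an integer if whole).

J's neighbors: I and M (k = 2).
Possible neighbor pairs: C(2,2) = 1. Edges among them: none → e = 0.
Clustering(J) = 0/1.

0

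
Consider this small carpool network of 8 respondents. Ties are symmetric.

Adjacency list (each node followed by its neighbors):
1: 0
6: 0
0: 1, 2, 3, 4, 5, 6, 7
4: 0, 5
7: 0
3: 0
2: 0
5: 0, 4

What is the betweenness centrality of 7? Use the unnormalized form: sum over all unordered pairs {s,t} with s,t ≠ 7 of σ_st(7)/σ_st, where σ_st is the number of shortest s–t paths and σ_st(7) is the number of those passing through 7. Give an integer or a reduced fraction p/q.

0

No shortest path between any pair of other nodes passes through 7.
Summing the contributions gives betweenness(7) = 0.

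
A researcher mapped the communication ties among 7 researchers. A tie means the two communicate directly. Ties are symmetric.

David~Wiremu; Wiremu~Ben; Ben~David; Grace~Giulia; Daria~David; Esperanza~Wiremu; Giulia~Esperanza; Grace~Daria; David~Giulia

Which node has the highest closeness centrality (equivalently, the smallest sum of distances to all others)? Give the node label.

Farness (sum of distances to all others) for each node — Ben:11, Daria:11, David:8, Esperanza:11, Giulia:9, Grace:12, Wiremu:10.
The smallest farness is 8, for David, so David has the highest closeness.

David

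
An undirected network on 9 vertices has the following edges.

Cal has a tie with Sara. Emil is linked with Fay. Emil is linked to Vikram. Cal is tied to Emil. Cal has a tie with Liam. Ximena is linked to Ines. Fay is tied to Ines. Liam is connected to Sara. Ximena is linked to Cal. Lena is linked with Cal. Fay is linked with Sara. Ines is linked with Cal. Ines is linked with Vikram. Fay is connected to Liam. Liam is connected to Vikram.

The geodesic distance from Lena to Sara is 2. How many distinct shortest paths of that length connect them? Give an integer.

1

The shortest distance is 2, and the only length-2 path is Lena–Cal–Sara. So there is exactly 1 shortest path.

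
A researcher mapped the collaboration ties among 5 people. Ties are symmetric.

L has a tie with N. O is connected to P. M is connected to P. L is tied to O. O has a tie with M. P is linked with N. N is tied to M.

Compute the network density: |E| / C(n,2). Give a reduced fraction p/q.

There are 7 edges and 5 nodes, so the maximum possible is C(5,2) = 10.
Density = 7/10.

7/10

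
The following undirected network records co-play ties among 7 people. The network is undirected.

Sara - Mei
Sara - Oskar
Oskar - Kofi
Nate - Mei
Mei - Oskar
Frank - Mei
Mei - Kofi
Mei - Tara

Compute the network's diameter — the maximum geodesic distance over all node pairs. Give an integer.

2

Eccentricity of each node (its greatest distance to any other): Frank:2, Kofi:2, Mei:1, Nate:2, Oskar:2, Sara:2, Tara:2.
The maximum eccentricity is 2, realized for instance by the pair Frank–Kofi via Frank – Mei – Kofi. So the diameter is 2.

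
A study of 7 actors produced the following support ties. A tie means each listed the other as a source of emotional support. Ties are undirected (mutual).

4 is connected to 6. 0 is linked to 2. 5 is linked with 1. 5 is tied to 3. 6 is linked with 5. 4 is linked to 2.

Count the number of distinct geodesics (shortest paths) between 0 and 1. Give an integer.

1

The shortest distance is 5, and the only length-5 path is 0–2–4–6–5–1. So there is exactly 1 shortest path.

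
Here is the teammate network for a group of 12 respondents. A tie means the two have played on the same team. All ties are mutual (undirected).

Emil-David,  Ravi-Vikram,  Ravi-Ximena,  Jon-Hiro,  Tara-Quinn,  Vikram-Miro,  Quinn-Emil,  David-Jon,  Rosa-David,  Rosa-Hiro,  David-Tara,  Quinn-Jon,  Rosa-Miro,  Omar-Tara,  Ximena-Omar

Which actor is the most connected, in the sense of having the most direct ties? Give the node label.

David

Degrees — David:4, Emil:2, Hiro:2, Jon:3, Miro:2, Omar:2, Quinn:3, Ravi:2, Rosa:3, Tara:3, Vikram:2, Ximena:2.
The maximum is 4, attained only by David.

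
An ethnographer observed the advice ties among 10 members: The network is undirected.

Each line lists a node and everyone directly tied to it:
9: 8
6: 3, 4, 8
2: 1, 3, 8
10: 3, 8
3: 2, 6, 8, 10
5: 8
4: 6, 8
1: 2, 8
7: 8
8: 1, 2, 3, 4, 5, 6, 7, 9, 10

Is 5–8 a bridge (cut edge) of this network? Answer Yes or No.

Without the 5–8 edge there is no alternate route between 5 and 8, so the network disconnects. It is a bridge.

Yes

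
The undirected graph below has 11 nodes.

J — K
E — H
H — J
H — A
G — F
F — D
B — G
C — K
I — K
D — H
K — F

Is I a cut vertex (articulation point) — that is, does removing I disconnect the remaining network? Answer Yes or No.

Even without I, every remaining node can still reach every other (the residual graph is connected), so I is not a cut vertex.

No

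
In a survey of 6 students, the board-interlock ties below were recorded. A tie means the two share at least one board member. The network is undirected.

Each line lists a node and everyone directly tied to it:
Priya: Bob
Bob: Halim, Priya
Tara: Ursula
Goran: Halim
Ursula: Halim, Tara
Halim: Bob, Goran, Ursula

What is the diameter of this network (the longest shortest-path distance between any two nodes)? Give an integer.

4

Eccentricity of each node (its greatest distance to any other): Bob:3, Goran:3, Halim:2, Priya:4, Tara:4, Ursula:3.
The maximum eccentricity is 4, realized for instance by the pair Tara–Priya via Tara – Ursula – Halim – Bob – Priya. So the diameter is 4.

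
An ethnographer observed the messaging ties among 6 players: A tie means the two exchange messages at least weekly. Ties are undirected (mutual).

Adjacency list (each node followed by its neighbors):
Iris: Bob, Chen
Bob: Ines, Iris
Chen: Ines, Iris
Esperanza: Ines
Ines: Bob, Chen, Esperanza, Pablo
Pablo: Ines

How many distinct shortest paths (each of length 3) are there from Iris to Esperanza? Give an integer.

2

The shortest distance is 3. The length-3 paths are: Iris–Bob–Ines–Esperanza; Iris–Chen–Ines–Esperanza.
That gives 2 distinct shortest paths.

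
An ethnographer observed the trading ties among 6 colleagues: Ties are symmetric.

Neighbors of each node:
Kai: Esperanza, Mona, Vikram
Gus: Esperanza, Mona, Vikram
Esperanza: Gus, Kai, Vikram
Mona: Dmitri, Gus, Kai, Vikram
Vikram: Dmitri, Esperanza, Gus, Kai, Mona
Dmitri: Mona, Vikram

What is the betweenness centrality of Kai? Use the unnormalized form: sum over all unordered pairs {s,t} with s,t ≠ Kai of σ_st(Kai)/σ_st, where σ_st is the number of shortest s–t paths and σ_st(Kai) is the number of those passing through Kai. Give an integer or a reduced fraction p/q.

1/3

Pairs whose geodesics pass through Kai — Esperanza–Mona: 1/3.
All other pairs contribute 0.
Summing the contributions gives betweenness(Kai) = 1/3.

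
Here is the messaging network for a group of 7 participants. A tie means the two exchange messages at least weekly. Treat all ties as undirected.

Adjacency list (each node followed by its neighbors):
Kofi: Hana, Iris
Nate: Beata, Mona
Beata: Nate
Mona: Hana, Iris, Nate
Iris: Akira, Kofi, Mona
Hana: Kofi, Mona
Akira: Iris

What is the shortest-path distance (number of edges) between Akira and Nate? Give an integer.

One shortest route is Akira – Iris – Mona – Nate, which uses 3 edges, and at distance 2 from Akira we only reach {Kofi, Mona}, which does not include Nate. So d(Akira,Nate) = 3.

3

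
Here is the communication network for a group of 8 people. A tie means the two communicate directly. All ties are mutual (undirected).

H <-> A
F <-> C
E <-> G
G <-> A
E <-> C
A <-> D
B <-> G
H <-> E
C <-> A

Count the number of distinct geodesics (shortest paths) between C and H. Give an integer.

The shortest distance is 2. The length-2 paths are: C–A–H; C–E–H.
That gives 2 distinct shortest paths.

2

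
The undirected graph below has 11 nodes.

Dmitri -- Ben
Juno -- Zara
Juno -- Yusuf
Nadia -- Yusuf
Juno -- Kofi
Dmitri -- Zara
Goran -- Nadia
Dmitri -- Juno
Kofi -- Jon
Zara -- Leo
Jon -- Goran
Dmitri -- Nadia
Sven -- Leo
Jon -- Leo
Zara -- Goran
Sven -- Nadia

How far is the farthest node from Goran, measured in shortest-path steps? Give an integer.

Distances from Goran: Ben:3, Dmitri:2, Jon:1, Juno:2, Kofi:2, Leo:2, Nadia:1, Sven:2, Yusuf:2, Zara:1.
The largest is 3 (to Ben), so the eccentricity of Goran is 3.

3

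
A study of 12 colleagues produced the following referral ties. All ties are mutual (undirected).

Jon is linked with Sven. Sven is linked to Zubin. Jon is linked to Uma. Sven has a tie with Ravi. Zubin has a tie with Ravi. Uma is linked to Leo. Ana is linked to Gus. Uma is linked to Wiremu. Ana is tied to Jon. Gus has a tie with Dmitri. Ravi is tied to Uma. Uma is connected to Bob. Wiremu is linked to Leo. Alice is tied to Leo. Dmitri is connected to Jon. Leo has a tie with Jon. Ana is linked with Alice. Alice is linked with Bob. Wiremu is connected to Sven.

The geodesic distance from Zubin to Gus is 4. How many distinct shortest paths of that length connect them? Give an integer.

The shortest distance is 4. The length-4 paths are: Zubin–Sven–Jon–Ana–Gus; Zubin–Sven–Jon–Dmitri–Gus.
That gives 2 distinct shortest paths.

2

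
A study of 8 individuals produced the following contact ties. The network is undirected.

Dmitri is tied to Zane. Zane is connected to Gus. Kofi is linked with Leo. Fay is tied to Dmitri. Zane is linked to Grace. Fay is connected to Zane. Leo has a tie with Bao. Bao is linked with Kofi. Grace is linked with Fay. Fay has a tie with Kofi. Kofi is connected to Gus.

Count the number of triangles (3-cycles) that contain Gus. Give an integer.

Gus's neighbors are Kofi and Zane, but none of them are tied to each other, so no triangle contains Gus.

0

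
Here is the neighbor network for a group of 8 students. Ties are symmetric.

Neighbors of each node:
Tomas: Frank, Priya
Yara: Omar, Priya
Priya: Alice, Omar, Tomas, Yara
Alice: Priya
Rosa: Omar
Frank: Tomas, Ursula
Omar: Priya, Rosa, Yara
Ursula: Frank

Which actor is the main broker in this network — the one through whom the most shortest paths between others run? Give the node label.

Priya

Unnormalized betweenness of each node: Alice:0, Frank:6, Omar:6, Priya:15, Rosa:0, Tomas:10, Ursula:0, Yara:0.
Priya has the largest value, 15, making it the main broker — the node through which the most shortest paths run.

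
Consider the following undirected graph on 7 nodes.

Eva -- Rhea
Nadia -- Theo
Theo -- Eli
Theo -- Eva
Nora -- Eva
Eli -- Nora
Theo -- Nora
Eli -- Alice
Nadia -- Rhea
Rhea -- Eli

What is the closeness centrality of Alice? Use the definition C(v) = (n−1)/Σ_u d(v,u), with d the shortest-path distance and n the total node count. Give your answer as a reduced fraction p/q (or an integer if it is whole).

Distances from Alice: Eli:1, Eva:3, Nadia:3, Nora:2, Rhea:2, Theo:2. Sum = 13.
n = 7, so closeness = 6/13.

6/13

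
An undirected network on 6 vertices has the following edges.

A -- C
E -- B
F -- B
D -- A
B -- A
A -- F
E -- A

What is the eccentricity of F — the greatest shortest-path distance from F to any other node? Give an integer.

Distances from F: A:1, B:1, C:2, D:2, E:2.
The largest is 2 (to E, C, and D), so the eccentricity of F is 2.

2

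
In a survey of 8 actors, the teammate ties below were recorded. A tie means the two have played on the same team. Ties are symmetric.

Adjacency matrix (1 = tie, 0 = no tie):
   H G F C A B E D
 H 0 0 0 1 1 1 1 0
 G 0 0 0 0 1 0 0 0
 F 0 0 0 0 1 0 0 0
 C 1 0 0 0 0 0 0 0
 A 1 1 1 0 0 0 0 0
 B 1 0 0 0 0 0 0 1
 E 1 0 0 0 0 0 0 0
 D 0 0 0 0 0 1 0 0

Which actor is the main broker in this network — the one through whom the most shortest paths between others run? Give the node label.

Unnormalized betweenness of each node: A:11, B:6, C:0, D:0, E:0, F:0, G:0, H:17.
H has the largest value, 17, making it the main broker — the node through which the most shortest paths run.

H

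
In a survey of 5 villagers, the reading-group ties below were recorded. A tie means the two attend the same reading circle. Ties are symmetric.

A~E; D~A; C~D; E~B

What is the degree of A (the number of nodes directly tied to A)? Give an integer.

A is directly tied to D and E. That is 2 neighbors, so the degree of A is 2.

2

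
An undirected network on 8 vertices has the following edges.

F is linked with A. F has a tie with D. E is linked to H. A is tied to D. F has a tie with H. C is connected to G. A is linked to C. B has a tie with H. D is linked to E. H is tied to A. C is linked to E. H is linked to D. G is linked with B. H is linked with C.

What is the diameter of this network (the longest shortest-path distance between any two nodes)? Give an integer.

Eccentricity of each node (its greatest distance to any other): A:2, B:2, C:2, D:3, E:2, F:3, G:3, H:2.
The maximum eccentricity is 3, realized for instance by the pair G–F via G – C – A – F. So the diameter is 3.

3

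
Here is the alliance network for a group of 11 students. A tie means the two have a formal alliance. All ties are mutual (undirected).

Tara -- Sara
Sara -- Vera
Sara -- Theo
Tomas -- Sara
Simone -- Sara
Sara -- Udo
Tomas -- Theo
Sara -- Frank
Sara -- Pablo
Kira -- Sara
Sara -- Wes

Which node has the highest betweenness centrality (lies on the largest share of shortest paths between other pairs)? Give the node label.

Sara

Unnormalized betweenness of each node: Frank:0, Kira:0, Pablo:0, Sara:44, Simone:0, Tara:0, Theo:0, Tomas:0, Udo:0, Vera:0, Wes:0.
Sara has the largest value, 44, making it the main broker — the node through which the most shortest paths run.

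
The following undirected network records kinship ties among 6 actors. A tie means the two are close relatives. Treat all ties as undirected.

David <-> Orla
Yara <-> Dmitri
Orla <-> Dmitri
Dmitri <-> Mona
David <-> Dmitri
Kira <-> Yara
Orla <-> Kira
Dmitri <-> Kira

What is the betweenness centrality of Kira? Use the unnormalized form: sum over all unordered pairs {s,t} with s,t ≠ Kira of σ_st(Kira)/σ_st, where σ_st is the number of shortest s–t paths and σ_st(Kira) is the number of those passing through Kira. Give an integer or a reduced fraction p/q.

Pairs whose geodesics pass through Kira — Orla–Yara: 1/2.
All other pairs contribute 0.
Summing the contributions gives betweenness(Kira) = 1/2.

1/2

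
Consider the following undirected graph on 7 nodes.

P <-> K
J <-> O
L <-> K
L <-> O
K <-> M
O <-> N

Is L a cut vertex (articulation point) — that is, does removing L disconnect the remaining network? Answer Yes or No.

Yes

Removing L leaves {J, N, and O} with no path to {K, M, and P}, so the network splits into 2 components. L is a cut vertex.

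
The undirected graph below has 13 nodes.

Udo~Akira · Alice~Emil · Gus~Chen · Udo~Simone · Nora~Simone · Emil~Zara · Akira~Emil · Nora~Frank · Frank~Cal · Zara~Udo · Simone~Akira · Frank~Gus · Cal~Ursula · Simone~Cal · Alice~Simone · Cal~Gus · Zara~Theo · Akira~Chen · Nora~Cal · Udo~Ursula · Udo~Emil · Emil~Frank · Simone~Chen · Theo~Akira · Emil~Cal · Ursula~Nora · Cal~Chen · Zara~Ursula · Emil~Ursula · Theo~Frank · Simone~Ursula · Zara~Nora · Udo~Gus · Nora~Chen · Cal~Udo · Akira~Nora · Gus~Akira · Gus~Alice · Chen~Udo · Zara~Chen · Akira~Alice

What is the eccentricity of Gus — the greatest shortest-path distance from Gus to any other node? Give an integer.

Distances from Gus: Akira:1, Alice:1, Cal:1, Chen:1, Emil:2, Frank:1, Nora:2, Simone:2, Theo:2, Udo:1, Ursula:2, Zara:2.
The largest is 2 (to Zara, Ursula, Simone, Emil, Nora, and Theo), so the eccentricity of Gus is 2.

2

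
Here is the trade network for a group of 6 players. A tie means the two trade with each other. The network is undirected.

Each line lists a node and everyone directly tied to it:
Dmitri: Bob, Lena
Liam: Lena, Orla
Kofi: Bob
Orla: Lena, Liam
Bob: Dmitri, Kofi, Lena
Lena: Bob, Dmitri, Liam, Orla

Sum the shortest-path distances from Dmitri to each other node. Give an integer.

8

Distances from Dmitri: Bob:1, Kofi:2, Lena:1, Liam:2, Orla:2.
Sum = 1 + 2 + 1 + 2 + 2 = 8.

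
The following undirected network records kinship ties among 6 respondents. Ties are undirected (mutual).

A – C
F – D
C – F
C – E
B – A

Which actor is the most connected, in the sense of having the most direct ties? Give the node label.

Degrees — A:2, B:1, C:3, D:1, E:1, F:2.
The maximum is 3, attained only by C.

C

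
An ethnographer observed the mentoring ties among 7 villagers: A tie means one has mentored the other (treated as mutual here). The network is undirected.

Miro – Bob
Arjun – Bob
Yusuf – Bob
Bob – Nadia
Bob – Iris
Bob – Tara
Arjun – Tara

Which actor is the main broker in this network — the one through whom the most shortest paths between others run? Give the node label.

Unnormalized betweenness of each node: Arjun:0, Bob:14, Iris:0, Miro:0, Nadia:0, Tara:0, Yusuf:0.
Bob has the largest value, 14, making it the main broker — the node through which the most shortest paths run.

Bob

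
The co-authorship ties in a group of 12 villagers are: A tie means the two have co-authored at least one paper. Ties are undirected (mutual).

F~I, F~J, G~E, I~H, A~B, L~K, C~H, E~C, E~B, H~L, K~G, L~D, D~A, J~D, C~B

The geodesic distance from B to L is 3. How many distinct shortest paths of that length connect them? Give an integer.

2

The shortest distance is 3. The length-3 paths are: B–C–H–L; B–A–D–L.
That gives 2 distinct shortest paths.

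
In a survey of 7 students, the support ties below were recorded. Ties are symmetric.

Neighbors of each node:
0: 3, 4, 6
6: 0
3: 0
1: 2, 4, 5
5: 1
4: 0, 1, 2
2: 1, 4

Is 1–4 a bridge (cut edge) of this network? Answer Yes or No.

Even without that edge, 1 still reaches 4 via 1 – 2 – 4, so the network stays connected. Not a bridge.

No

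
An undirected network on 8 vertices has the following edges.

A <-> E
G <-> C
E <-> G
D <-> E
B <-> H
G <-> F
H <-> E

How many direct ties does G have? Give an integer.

3

G is directly tied to C, E, and F. That is 3 neighbors, so the degree of G is 3.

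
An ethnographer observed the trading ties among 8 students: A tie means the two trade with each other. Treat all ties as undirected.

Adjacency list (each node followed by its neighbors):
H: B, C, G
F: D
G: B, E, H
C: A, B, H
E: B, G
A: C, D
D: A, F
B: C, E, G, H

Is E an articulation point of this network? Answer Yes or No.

Even without E, every remaining node can still reach every other (the residual graph is connected), so E is not a cut vertex.

No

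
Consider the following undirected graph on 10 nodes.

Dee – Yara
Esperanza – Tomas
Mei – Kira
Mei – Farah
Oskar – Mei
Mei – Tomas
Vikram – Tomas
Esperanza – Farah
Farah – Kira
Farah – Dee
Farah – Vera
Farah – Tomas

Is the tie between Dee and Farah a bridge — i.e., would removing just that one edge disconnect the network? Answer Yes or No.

Without the Dee–Farah edge there is no alternate route between Dee and Farah, so the network disconnects. It is a bridge.

Yes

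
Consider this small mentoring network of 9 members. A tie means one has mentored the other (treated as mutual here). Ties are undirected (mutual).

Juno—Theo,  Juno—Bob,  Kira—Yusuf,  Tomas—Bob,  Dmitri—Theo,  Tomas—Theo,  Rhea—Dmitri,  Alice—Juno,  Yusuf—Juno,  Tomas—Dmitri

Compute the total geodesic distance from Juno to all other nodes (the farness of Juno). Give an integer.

Distances from Juno: Alice:1, Bob:1, Dmitri:2, Kira:2, Rhea:3, Theo:1, Tomas:2, Yusuf:1.
Sum = 1 + 1 + 2 + 2 + 3 + 1 + 2 + 1 = 13.

13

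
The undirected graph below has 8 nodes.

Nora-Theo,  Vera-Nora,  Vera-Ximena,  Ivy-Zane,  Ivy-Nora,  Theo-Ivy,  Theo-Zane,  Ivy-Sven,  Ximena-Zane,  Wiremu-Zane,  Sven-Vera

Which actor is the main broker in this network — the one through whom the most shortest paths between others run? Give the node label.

Unnormalized betweenness of each node: Ivy:9/2, Nora:3/2, Sven:1/2, Theo:1, Vera:5/2, Wiremu:0, Ximena:2, Zane:8.
Zane has the largest value, 8, making it the main broker — the node through which the most shortest paths run.

Zane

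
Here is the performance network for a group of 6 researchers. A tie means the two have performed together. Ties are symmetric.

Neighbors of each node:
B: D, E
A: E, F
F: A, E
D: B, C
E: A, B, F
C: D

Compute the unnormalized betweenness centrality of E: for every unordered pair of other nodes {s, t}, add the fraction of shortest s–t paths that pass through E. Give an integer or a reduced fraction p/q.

Pairs whose geodesics pass through E — F–B: 1; F–D: 1; F–C: 1; B–A: 1; A–D: 1; A–C: 1.
All other pairs contribute 0.
Summing the contributions gives betweenness(E) = 6.

6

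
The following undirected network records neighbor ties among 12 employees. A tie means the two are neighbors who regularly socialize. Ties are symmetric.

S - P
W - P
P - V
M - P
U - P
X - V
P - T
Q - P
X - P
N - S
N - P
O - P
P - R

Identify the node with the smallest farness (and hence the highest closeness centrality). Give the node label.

Farness (sum of distances to all others) for each node — M:21, N:20, O:21, P:11, Q:21, R:21, S:20, T:21, U:21, V:20, W:21, X:20.
The smallest farness is 11, for P, so P has the highest closeness.

P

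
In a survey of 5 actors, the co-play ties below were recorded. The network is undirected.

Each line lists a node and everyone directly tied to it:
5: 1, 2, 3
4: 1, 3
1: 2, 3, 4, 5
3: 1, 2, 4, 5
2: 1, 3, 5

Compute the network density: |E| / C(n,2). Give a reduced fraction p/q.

There are 8 edges and 5 nodes, so the maximum possible is C(5,2) = 10.
Density = 8/10 = 4/5.

4/5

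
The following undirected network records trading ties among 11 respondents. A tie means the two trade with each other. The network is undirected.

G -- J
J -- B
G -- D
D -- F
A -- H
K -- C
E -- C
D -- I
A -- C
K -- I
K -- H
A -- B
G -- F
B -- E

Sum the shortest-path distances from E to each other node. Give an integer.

Distances from E: A:2, B:1, C:1, D:4, F:4, G:3, H:3, I:3, J:2, K:2.
Sum = 2 + 1 + 1 + 4 + 4 + 3 + 3 + 3 + 2 + 2 = 25.

25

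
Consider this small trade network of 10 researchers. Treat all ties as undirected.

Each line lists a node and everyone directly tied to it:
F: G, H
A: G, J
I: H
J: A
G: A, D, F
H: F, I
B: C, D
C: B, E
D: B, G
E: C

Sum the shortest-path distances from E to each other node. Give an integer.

39

Distances from E: A:5, B:2, C:1, D:3, F:5, G:4, H:6, I:7, J:6.
Sum = 5 + 2 + 1 + 3 + 5 + 4 + 6 + 7 + 6 = 39.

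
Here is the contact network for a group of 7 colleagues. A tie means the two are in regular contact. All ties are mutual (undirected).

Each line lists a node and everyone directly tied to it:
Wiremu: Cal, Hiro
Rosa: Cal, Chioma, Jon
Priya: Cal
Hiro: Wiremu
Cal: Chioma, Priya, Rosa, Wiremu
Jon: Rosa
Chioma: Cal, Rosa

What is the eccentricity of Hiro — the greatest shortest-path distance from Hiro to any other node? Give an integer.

4

Distances from Hiro: Cal:2, Chioma:3, Jon:4, Priya:3, Rosa:3, Wiremu:1.
The largest is 4 (to Jon), so the eccentricity of Hiro is 4.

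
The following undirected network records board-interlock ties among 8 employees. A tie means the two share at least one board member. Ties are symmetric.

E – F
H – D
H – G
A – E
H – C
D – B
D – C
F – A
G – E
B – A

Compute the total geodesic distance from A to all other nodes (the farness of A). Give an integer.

13

Distances from A: B:1, C:3, D:2, E:1, F:1, G:2, H:3.
Sum = 1 + 3 + 2 + 1 + 1 + 2 + 3 = 13.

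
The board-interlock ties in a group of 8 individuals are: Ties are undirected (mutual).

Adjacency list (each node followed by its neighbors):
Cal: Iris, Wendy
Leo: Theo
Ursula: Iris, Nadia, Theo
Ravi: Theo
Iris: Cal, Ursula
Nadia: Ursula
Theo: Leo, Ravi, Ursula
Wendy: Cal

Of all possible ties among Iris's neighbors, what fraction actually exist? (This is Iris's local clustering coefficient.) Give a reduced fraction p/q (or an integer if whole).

0

Iris's neighbors: Cal and Ursula (k = 2).
Possible neighbor pairs: C(2,2) = 1. Edges among them: none → e = 0.
Clustering(Iris) = 0/1.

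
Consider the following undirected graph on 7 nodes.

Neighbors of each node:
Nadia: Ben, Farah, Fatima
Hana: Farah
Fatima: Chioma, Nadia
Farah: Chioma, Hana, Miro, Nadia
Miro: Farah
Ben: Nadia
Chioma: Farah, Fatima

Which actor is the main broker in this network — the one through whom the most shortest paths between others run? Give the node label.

Farah

Unnormalized betweenness of each node: Ben:0, Chioma:3/2, Farah:10, Fatima:1, Hana:0, Miro:0, Nadia:13/2.
Farah has the largest value, 10, making it the main broker — the node through which the most shortest paths run.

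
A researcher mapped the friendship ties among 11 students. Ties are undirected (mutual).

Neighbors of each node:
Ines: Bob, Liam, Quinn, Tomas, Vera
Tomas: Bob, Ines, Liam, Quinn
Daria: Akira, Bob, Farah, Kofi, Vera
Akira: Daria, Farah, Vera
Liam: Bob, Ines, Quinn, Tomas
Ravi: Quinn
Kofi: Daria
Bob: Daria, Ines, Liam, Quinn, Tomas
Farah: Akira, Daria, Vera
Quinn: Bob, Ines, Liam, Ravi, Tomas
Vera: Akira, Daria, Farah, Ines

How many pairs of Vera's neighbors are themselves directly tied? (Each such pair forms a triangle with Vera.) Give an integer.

Vera's neighbors: Akira, Daria, Farah, and Ines.
Neighbor pairs that are themselves tied: Vera–Akira–Daria; Vera–Akira–Farah; Vera–Daria–Farah. Each forms one triangle with Vera, for 3 in total.

3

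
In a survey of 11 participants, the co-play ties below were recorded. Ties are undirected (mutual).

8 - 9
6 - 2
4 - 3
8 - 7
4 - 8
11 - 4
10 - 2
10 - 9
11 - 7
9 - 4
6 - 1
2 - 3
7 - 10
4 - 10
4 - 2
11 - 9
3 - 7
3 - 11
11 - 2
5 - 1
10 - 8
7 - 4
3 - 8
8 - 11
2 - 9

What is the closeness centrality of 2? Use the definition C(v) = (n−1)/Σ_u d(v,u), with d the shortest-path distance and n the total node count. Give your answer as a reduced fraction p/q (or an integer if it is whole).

Distances from 2: 1:2, 3:1, 4:1, 5:3, 6:1, 7:2, 8:2, 9:1, 10:1, 11:1. Sum = 15.
n = 11, so closeness = 10/15 = 2/3.

2/3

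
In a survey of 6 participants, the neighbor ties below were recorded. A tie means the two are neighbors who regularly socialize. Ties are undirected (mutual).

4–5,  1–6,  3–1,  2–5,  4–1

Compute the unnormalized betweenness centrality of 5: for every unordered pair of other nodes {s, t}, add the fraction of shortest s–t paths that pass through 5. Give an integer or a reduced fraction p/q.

Pairs whose geodesics pass through 5 — 1–2: 1; 4–2: 1; 3–2: 1; 2–6: 1.
All other pairs contribute 0.
Summing the contributions gives betweenness(5) = 4.

4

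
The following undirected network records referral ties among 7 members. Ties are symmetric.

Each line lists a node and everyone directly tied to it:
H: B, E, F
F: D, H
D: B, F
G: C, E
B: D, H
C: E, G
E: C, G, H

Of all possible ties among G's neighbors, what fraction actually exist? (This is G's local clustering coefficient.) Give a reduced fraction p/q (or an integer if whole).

1

G's neighbors: C and E (k = 2).
Possible neighbor pairs: C(2,2) = 1. Edges among them: C–E → e = 1.
Clustering(G) = 1/1.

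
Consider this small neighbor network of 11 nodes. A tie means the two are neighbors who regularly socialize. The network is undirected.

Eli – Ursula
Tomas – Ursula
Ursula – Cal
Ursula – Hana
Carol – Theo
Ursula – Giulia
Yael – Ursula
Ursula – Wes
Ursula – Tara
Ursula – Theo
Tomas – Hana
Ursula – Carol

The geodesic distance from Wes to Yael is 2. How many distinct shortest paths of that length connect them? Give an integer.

1

The shortest distance is 2, and the only length-2 path is Wes–Ursula–Yael. So there is exactly 1 shortest path.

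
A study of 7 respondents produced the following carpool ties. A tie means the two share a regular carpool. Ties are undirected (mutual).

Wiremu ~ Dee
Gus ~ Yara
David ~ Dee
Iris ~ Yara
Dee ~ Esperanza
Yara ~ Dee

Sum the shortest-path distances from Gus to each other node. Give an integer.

14

Distances from Gus: David:3, Dee:2, Esperanza:3, Iris:2, Wiremu:3, Yara:1.
Sum = 3 + 2 + 3 + 2 + 3 + 1 = 14.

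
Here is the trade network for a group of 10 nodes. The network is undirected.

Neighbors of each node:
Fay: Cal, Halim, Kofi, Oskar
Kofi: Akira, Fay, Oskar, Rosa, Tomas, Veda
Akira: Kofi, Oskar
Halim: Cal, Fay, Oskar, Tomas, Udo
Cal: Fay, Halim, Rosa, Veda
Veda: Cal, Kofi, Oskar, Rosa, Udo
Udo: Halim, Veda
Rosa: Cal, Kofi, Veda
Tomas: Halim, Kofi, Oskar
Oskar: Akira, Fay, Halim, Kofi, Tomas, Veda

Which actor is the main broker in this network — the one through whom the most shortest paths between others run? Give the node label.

Unnormalized betweenness of each node: Akira:0, Cal:13/6, Fay:4/3, Halim:31/6, Kofi:13/2, Oskar:11/2, Rosa:1/2, Tomas:1/3, Udo:1/3, Veda:31/6.
Kofi has the largest value, 13/2, making it the main broker — the node through which the most shortest paths run.

Kofi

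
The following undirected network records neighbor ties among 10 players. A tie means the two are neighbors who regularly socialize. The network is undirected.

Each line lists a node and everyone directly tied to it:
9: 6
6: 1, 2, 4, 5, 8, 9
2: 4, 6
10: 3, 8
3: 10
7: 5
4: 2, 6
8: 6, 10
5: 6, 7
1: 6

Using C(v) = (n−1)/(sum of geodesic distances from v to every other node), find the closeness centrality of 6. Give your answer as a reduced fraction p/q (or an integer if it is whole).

Distances from 6: 1:1, 2:1, 3:3, 4:1, 5:1, 7:2, 8:1, 9:1, 10:2. Sum = 13.
n = 10, so closeness = 9/13.

9/13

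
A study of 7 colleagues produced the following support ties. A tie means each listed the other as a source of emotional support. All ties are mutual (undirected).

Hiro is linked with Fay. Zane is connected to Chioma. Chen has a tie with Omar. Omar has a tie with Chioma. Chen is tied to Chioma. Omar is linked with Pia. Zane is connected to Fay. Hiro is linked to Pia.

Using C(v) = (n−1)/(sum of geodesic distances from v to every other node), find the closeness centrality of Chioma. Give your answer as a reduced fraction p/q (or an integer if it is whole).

Distances from Chioma: Chen:1, Fay:2, Hiro:3, Omar:1, Pia:2, Zane:1. Sum = 10.
n = 7, so closeness = 6/10 = 3/5.

3/5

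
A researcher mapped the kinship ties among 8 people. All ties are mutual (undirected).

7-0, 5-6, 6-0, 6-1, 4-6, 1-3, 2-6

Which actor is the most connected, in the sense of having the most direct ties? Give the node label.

6

Degrees — 0:2, 1:2, 2:1, 3:1, 4:1, 5:1, 6:5, 7:1.
The maximum is 5, attained only by 6.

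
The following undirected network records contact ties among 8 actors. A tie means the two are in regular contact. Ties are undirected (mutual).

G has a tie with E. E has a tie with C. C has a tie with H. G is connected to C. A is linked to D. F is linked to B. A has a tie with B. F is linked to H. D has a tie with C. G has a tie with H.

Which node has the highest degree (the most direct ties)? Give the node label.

Degrees — A:2, B:2, C:4, D:2, E:2, F:2, G:3, H:3.
The maximum is 4, attained only by C.

C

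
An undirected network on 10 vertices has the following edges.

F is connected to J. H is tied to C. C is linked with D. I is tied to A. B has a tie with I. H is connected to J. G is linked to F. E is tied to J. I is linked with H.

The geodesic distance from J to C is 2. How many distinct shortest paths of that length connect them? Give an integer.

The shortest distance is 2, and the only length-2 path is J–H–C. So there is exactly 1 shortest path.

1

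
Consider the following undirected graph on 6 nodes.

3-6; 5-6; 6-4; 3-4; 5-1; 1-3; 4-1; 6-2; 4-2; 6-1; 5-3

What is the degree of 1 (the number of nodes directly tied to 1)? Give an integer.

1 is directly tied to 3, 4, 5, and 6. That is 4 neighbors, so the degree of 1 is 4.

4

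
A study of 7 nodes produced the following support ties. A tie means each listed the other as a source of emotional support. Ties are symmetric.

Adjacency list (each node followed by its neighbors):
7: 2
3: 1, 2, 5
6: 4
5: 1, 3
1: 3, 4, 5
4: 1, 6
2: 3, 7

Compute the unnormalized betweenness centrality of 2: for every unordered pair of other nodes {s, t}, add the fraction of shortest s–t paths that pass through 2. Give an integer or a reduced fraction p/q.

Pairs whose geodesics pass through 2 — 1–7: 1; 7–5: 1; 7–3: 1; 7–4: 1; 7–6: 1.
All other pairs contribute 0.
Summing the contributions gives betweenness(2) = 5.

5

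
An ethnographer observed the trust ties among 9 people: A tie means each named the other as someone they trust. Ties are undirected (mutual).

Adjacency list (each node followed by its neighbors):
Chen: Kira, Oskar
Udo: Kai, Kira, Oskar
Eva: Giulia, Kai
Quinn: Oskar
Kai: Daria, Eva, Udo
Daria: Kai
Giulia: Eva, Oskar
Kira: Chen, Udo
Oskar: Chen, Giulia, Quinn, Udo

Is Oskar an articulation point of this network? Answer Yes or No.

Removing Oskar leaves {Chen, Daria, Eva, Giulia, Kai, Kira, and Udo} with no path to {Quinn}, so the network splits into 2 components. Oskar is a cut vertex.

Yes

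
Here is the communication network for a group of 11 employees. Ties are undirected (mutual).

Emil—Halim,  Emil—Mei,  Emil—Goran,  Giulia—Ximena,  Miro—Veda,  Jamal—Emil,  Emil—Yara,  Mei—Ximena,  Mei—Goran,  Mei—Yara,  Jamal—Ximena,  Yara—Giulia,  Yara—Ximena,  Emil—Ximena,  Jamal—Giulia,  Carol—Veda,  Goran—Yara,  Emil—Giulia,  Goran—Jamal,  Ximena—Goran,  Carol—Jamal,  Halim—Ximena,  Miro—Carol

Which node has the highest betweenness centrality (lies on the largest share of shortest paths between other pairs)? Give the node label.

Jamal

Unnormalized betweenness of each node: Carol:16, Emil:83/12, Giulia:1, Goran:7/3, Halim:0, Jamal:85/4, Mei:0, Miro:0, Veda:0, Ximena:83/12, Yara:7/12.
Jamal has the largest value, 85/4, making it the main broker — the node through which the most shortest paths run.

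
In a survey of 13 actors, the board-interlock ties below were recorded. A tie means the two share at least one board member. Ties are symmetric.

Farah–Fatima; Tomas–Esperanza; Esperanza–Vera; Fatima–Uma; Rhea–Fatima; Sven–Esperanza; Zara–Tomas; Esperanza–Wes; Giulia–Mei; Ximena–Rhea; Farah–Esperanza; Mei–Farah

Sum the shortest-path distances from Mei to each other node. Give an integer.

32

Distances from Mei: Esperanza:2, Farah:1, Fatima:2, Giulia:1, Rhea:3, Sven:3, Tomas:3, Uma:3, Vera:3, Wes:3, Ximena:4, Zara:4.
Sum = 2 + 1 + 2 + 1 + 3 + 3 + 3 + 3 + 3 + 3 + 4 + 4 = 32.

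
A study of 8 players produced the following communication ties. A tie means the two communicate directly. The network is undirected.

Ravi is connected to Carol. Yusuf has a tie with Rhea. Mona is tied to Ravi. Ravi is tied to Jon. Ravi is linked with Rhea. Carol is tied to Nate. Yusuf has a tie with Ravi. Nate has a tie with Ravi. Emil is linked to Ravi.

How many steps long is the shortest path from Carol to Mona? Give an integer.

2

One shortest route is Carol – Ravi – Mona, which uses 2 edges, and Carol and Mona are not directly tied, so nothing shorter exists. So d(Carol,Mona) = 2.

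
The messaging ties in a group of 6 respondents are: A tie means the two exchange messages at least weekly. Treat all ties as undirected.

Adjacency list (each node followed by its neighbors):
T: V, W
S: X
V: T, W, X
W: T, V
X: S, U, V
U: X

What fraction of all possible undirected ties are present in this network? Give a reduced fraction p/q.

2/5

There are 6 edges and 6 nodes, so the maximum possible is C(6,2) = 15.
Density = 6/15 = 2/5.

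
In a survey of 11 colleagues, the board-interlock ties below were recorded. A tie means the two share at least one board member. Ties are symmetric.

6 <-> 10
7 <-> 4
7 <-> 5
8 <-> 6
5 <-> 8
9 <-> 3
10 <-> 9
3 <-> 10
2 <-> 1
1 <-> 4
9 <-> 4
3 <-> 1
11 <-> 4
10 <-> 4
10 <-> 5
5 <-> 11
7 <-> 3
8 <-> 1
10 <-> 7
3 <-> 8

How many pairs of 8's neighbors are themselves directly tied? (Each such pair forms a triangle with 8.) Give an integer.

1

8's neighbors: 1, 3, 5, and 6.
Neighbor pairs that are themselves tied: 8–1–3. Each forms one triangle with 8, for 1 in total.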